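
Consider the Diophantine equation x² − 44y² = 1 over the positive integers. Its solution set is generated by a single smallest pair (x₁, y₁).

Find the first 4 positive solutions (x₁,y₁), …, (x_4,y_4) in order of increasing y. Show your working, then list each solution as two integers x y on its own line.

√44 → a₀=6, period (1,1,1,2,1,1,1,12); ℓ=8 even so k=7
a_0=6:  p_0=6·1+0=6,  q_0=6·0+1=1
…
a_2=1:  p_2=1·7+6=13,  q_2=1·1+1=2
a_3=1:  p_3=1·13+7=20,  q_3=1·2+1=3
a_4=2:  p_4=2·20+13=53,  q_4=2·3+2=8
a_5=1:  p_5=1·53+20=73,  q_5=1·8+3=11
a_6=1:  p_6=1·73+53=126,  q_6=1·11+8=19
a_7=1:  p_7=1·126+73=199,  q_7=1·19+11=30
→ (199, 30).  Check: 199²=39601, 44·30²=39600, difference 1.
n=2: (199,30)∘(199,30) = (199·199+44·30·30, 199·30+30·199) = (79201,11940)
n=3: (79201,11940)∘(199,30) = (199·79201+44·30·11940, 199·11940+30·79201) = (31521799,4752090)
n=4: (31521799,4752090)∘(199,30) = (199·31521799+44·30·4752090, 199·4752090+30·31521799) = (12545596801,1891319880)

199 30
79201 11940
31521799 4752090
12545596801 1891319880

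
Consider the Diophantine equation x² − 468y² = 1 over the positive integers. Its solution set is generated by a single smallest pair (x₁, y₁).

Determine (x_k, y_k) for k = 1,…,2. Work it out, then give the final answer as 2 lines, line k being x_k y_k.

649 30
842401 38940

[21; 1,1,1,2,1,1,1,42] for √468; ℓ=8 ⇒ convergent index 7
k=0  a_k=21  p_k/q_k = 21/1
k=1  a_k=1  p_k/q_k = 22/1
k=2  a_k=1  p_k/q_k = 43/2
…
k=4  a_k=2  p_k/q_k = 173/8
k=5  a_k=1  p_k/q_k = 238/11
k=6  a_k=1  p_k/q_k = 411/19
k=7  a_k=1  p_k/q_k = 649/30
(x₁, y₁) = (649, 30);  649² − 468·30² = 1 ✓
(649+30√468)^2 = 842401 + 38940√468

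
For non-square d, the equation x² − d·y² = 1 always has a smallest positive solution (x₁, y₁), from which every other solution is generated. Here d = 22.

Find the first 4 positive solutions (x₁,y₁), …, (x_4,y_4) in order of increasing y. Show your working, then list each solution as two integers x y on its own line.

√22 = [4; 1,2,4,2,1,8, …], period ℓ=6 (even) → k=5
i=0: a=4 ⇒ p=4, q=1
i=1: a=1 ⇒ p=5, q=1
…
i=4: a=2 ⇒ p=136, q=29
i=5: a=1 ⇒ p=197, q=42
fundamental: x₁=197, y₁=42  (since 38809 − 22·1764 = 1)
(x_2, y_2) = (197·197 + 22·42·42, 197·42 + 42·197) = (77617, 16548)
(x_3, y_3) = (197·77617 + 22·42·16548, 197·16548 + 42·77617) = (30580901, 6519870)
(x_4, y_4) = (197·30580901 + 22·42·6519870, 197·6519870 + 42·30580901) = (12048797377, 2568812232)

197 42
77617 16548
30580901 6519870
12048797377 2568812232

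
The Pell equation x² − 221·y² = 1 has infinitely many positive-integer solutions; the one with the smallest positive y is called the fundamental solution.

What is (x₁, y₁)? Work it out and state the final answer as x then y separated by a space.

1665 112

√221 → a₀=14, period (1,6,2,6,1,28); ℓ=6 even so k=5
step 0: (14, 1)  from 14·(1,0) + (0,1)
step 1: (15, 1)  from 1·(14,1) + (1,0)
step 2: (104, 7)  from 6·(15,1) + (14,1)
step 3: (223, 15)  from 2·(104,7) + (15,1)
step 4: (1442, 97)  from 6·(223,15) + (104,7)
step 5: (1665, 112)  from 1·(1442,97) + (223,15)
(x₁, y₁) = (1665, 112);  1665² − 221·112² = 1 ✓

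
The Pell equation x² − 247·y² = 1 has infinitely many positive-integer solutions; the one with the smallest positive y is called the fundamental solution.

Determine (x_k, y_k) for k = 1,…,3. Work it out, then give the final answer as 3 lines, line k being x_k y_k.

d=247: √d = [15; 1,2,1,1,9,1,9,1,1,2,1,30] (ℓ=12, even), read p_11/q_11
a_0=15:  p_0=15·1+0=15,  q_0=15·0+1=1
a_1=1:  p_1=1·15+1=16,  q_1=1·1+0=1
…
a_8=1:  p_8=1·11520+1163=12683,  q_8=1·733+74=807
a_9=1:  p_9=1·12683+11520=24203,  q_9=1·807+733=1540
a_10=2:  p_10=2·24203+12683=61089,  q_10=2·1540+807=3887
a_11=1:  p_11=1·61089+24203=85292,  q_11=1·3887+1540=5427
(x₁, y₁) = (85292, 5427);  85292² − 247·5427² = 1 ✓
(x_2, y_2) = (85292·85292 + 247·5427·5427, 85292·5427 + 5427·85292) = (14549450527, 925759368)
(x_3, y_3) = (85292·14549450527 + 247·5427·925759368, 85292·925759368 + 5427·14549450527) = (2481903468612476, 157919736025485)

85292 5427
14549450527 925759368
2481903468612476 157919736025485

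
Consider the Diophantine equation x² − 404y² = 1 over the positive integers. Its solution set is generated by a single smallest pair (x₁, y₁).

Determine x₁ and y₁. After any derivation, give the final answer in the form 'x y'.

√404 = [20; 10,40, …], period ℓ=2 (even) → k=1
a_0=20:  p_0=20·1+0=20,  q_0=20·0+1=1
a_1=10:  p_1=10·20+1=201,  q_1=10·1+0=10
(x₁, y₁) = (201, 10);  201² − 404·10² = 1 ✓

201 10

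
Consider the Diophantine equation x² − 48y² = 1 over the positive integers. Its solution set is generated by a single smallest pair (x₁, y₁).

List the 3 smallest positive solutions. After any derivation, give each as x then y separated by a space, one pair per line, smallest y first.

√48 = [6; 1,12, …], period ℓ=2 (even) → k=1
i=0: a=6 ⇒ p=6, q=1
i=1: a=1 ⇒ p=7, q=1
→ (7, 1).  Check: 7²=49, 48·1²=48, difference 1.
k=2:  x_2 = 7·7+48·1·1 = 97,  y_2 = 7·1+1·7 = 14
k=3:  x_3 = 7·97+48·1·14 = 1351,  y_3 = 7·14+1·97 = 195

7 1
97 14
1351 195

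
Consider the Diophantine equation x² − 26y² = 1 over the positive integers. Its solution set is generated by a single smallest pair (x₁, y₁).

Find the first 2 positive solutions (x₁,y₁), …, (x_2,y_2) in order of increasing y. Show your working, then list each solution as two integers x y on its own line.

d=26: √d = [5; 10] (ℓ=1, odd), read p_1/q_1
a_0=5:  p_0=5·1+0=5,  q_0=5·0+1=1
a_1=10:  p_1=10·5+1=51,  q_1=10·1+0=10
→ (51, 10).  Check: 51²=2601, 26·10²=2600, difference 1.
n=2: (51,10)∘(51,10) = (51·51+26·10·10, 51·10+10·51) = (5201,1020)

51 10
5201 1020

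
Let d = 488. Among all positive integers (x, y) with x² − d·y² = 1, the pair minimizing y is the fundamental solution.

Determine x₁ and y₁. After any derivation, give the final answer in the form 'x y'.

[22; 11,44] for √488; ℓ=2 ⇒ convergent index 1
i=0: a=22 ⇒ p=22, q=1
i=1: a=11 ⇒ p=243, q=11
fundamental: x₁=243, y₁=11  (since 59049 − 488·121 = 1)

243 11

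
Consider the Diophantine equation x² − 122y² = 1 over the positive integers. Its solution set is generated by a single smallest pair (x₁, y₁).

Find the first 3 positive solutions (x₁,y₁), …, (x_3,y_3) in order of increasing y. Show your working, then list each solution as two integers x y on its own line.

243 22
118097 10692
57394899 5196290

d=122: √d = [11; 22] (ℓ=1, odd), read p_1/q_1
a_0=11:  p_0=11·1+0=11,  q_0=11·0+1=1
a_1=22:  p_1=22·11+1=243,  q_1=22·1+0=22
→ (243, 22).  Check: 243²=59049, 122·22²=59048, difference 1.
n=2: (243,22)∘(243,22) = (243·243+122·22·22, 243·22+22·243) = (118097,10692)
n=3: (118097,10692)∘(243,22) = (243·118097+122·22·10692, 243·10692+22·118097) = (57394899,5196290)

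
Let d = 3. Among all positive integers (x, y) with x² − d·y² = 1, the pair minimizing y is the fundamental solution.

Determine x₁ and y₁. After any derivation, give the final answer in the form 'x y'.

2 1

√3 = [1; 1,2, …], period ℓ=2 (even) → k=1
i=0: a=1 ⇒ p=1, q=1
i=1: a=1 ⇒ p=2, q=1
fundamental: x₁=2, y₁=1  (since 4 − 3·1 = 1)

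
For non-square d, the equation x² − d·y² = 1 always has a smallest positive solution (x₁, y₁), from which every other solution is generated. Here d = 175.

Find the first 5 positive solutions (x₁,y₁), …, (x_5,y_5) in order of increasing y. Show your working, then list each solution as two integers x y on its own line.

2024 153
8193151 619344
33165873224 2507104359
134255446617601 10148757825888
543466014742175624 41082169172090265

√175 → a₀=13, period (4,2,1,2,4,26); ℓ=6 even so k=5
a_0=13:  p_0=13·1+0=13,  q_0=13·0+1=1
a_1=4:  p_1=4·13+1=53,  q_1=4·1+0=4
a_2=2:  p_2=2·53+13=119,  q_2=2·4+1=9
a_3=1:  p_3=1·119+53=172,  q_3=1·9+4=13
a_4=2:  p_4=2·172+119=463,  q_4=2·13+9=35
a_5=4:  p_5=4·463+172=2024,  q_5=4·35+13=153
(x₁, y₁) = (2024, 153);  2024² − 175·153² = 1 ✓
(x_2, y_2) = (2024·2024 + 175·153·153, 2024·153 + 153·2024) = (8193151, 619344)
(x_3, y_3) = (2024·8193151 + 175·153·619344, 2024·619344 + 153·8193151) = (33165873224, 2507104359)
(x_4, y_4) = (2024·33165873224 + 175·153·2507104359, 2024·2507104359 + 153·33165873224) = (134255446617601, 10148757825888)
(x_5, y_5) = (2024·134255446617601 + 175·153·10148757825888, 2024·10148757825888 + 153·134255446617601) = (543466014742175624, 41082169172090265)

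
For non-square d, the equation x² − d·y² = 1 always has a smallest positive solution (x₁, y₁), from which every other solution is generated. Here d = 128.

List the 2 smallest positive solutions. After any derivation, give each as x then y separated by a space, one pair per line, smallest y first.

√128 = [11; 3,5,3,22, …], period ℓ=4 (even) → k=3
k=0  a_k=11  p_k/q_k = 11/1
…
k=2  a_k=5  p_k/q_k = 181/16
k=3  a_k=3  p_k/q_k = 577/51
(x₁, y₁) = (577, 51);  577² − 128·51² = 1 ✓
(x_2, y_2) = (577·577 + 128·51·51, 577·51 + 51·577) = (665857, 58854)

577 51
665857 58854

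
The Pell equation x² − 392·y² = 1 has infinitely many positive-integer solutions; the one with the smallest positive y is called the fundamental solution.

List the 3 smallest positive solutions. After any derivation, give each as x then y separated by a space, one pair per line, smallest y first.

99 5
19601 990
3880899 196015

√392 → a₀=19, period (1,3,1,38); ℓ=4 even so k=3
i=0: a=19 ⇒ p=19, q=1
i=1: a=1 ⇒ p=20, q=1
i=2: a=3 ⇒ p=79, q=4
i=3: a=1 ⇒ p=99, q=5
fundamental: x₁=99, y₁=5  (since 9801 − 392·25 = 1)
k=2:  x_2 = 99·99+392·5·5 = 19601,  y_2 = 99·5+5·99 = 990
k=3:  x_3 = 99·19601+392·5·990 = 3880899,  y_3 = 99·990+5·19601 = 196015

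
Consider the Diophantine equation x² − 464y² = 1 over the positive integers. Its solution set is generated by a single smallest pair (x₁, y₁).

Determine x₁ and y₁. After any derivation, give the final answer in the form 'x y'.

[21; 1,1,5,1,1,1,5,1,1,42] for √464; ℓ=10 ⇒ convergent index 9
k=0  a_k=21  p_k/q_k = 21/1
…
k=2  a_k=1  p_k/q_k = 43/2
…
k=4  a_k=1  p_k/q_k = 280/13
k=5  a_k=1  p_k/q_k = 517/24
…
k=7  a_k=5  p_k/q_k = 4502/209
k=8  a_k=1  p_k/q_k = 5299/246
k=9  a_k=1  p_k/q_k = 9801/455
fundamental: x₁=9801, y₁=455  (since 96059601 − 464·207025 = 1)

9801 455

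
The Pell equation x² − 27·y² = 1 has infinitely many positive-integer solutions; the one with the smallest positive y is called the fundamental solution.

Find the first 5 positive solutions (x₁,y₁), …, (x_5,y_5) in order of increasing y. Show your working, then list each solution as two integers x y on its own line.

26 5
1351 260
70226 13515
3650401 702520
189750626 36517525

√27 → a₀=5, period (5,10); ℓ=2 even so k=1
step 0: (5, 1)  from 5·(1,0) + (0,1)
step 1: (26, 5)  from 5·(5,1) + (1,0)
→ (26, 5).  Check: 26²=676, 27·5²=675, difference 1.
k=2:  x_2 = 26·26+27·5·5 = 1351,  y_2 = 26·5+5·26 = 260
k=3:  x_3 = 26·1351+27·5·260 = 70226,  y_3 = 26·260+5·1351 = 13515
k=4:  x_4 = 26·70226+27·5·13515 = 3650401,  y_4 = 26·13515+5·70226 = 702520
k=5:  x_5 = 26·3650401+27·5·702520 = 189750626,  y_5 = 26·702520+5·3650401 = 36517525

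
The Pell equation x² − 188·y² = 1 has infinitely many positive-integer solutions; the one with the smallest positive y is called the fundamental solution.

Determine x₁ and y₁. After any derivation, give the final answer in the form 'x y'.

√188 → a₀=13, period (1,2,2,6,2,2,1,26); ℓ=8 even so k=7
step 0: (13, 1)  from 13·(1,0) + (0,1)
step 1: (14, 1)  from 1·(13,1) + (1,0)
…
step 3: (96, 7)  from 2·(41,3) + (14,1)
step 4: (617, 45)  from 6·(96,7) + (41,3)
…
step 6: (3277, 239)  from 2·(1330,97) + (617,45)
step 7: (4607, 336)  from 1·(3277,239) + (1330,97)
fundamental: x₁=4607, y₁=336  (since 21224449 − 188·112896 = 1)

4607 336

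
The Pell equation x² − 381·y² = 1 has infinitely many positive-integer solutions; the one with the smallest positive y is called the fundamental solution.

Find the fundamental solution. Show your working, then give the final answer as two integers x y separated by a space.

1015 52

d=381: √d = [19; 1,1,12,1,1,38] (ℓ=6, even), read p_5/q_5
step 0: (19, 1)  from 19·(1,0) + (0,1)
step 1: (20, 1)  from 1·(19,1) + (1,0)
…
step 3: (488, 25)  from 12·(39,2) + (20,1)
step 4: (527, 27)  from 1·(488,25) + (39,2)
step 5: (1015, 52)  from 1·(527,27) + (488,25)
→ (1015, 52).  Check: 1015²=1030225, 381·52²=1030224, difference 1.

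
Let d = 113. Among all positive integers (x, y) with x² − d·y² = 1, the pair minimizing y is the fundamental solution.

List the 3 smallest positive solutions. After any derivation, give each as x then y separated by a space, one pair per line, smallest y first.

√113 → a₀=10, period (1,1,1,2,2,1,1,1,20); ℓ=9 odd so k=17
step 0: (10, 1)  from 10·(1,0) + (0,1)
…
step 16: (758918, 71393)  from 1·(445435,41903) + (313483,29490)
step 17: (1204353, 113296)  from 1·(758918,71393) + (445435,41903)
fundamental: x₁=1204353, y₁=113296  (since 1450466148609 − 113·12835983616 = 1)
n=2: (1204353,113296)∘(1204353,113296) = (1204353·1204353+113·113296·113296, 1204353·113296+113296·1204353) = (2900932297217,272896754976)
n=3: (2900932297217,272896754976)∘(1204353,113296) = (1204353·2900932297217+113·113296·272896754976, 1204353·272896754976+113296·2900932297217) = (6987493029899166849,657328051091107760)

1204353 113296
2900932297217 272896754976
6987493029899166849 657328051091107760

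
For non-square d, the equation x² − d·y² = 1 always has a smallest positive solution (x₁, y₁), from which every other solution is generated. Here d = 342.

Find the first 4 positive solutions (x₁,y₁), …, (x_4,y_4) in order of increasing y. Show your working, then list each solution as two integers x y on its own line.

37 2
2737 148
202501 10950
14982337 810152

[18; 2,36] for √342; ℓ=2 ⇒ convergent index 1
a_0=18:  p_0=18·1+0=18,  q_0=18·0+1=1
a_1=2:  p_1=2·18+1=37,  q_1=2·1+0=2
fundamental: x₁=37, y₁=2  (since 1369 − 342·4 = 1)
k=2:  x_2 = 37·37+342·2·2 = 2737,  y_2 = 37·2+2·37 = 148
k=3:  x_3 = 37·2737+342·2·148 = 202501,  y_3 = 37·148+2·2737 = 10950
k=4:  x_4 = 37·202501+342·2·10950 = 14982337,  y_4 = 37·10950+2·202501 = 810152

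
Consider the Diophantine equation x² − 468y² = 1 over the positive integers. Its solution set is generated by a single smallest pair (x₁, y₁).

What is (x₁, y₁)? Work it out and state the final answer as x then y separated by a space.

649 30

√468 = [21; 1,1,1,2,1,1,1,42, …], period ℓ=8 (even) → k=7
a_0=21:  p_0=21·1+0=21,  q_0=21·0+1=1
a_1=1:  p_1=1·21+1=22,  q_1=1·1+0=1
a_2=1:  p_2=1·22+21=43,  q_2=1·1+1=2
a_3=1:  p_3=1·43+22=65,  q_3=1·2+1=3
a_4=2:  p_4=2·65+43=173,  q_4=2·3+2=8
…
a_6=1:  p_6=1·238+173=411,  q_6=1·11+8=19
a_7=1:  p_7=1·411+238=649,  q_7=1·19+11=30
→ (649, 30).  Check: 649²=421201, 468·30²=421200, difference 1.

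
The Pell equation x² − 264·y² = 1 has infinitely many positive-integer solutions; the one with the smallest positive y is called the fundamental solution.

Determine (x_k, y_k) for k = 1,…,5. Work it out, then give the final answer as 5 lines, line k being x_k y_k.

[16; 4,32] for √264; ℓ=2 ⇒ convergent index 1
a_0=16:  p_0=16·1+0=16,  q_0=16·0+1=1
a_1=4:  p_1=4·16+1=65,  q_1=4·1+0=4
→ (65, 4).  Check: 65²=4225, 264·4²=4224, difference 1.
k=2:  x_2 = 65·65+264·4·4 = 8449,  y_2 = 65·4+4·65 = 520
k=3:  x_3 = 65·8449+264·4·520 = 1098305,  y_3 = 65·520+4·8449 = 67596
k=4:  x_4 = 65·1098305+264·4·67596 = 142771201,  y_4 = 65·67596+4·1098305 = 8786960
k=5:  x_5 = 65·142771201+264·4·8786960 = 18559157825,  y_5 = 65·8786960+4·142771201 = 1142237204

65 4
8449 520
1098305 67596
142771201 8786960
18559157825 1142237204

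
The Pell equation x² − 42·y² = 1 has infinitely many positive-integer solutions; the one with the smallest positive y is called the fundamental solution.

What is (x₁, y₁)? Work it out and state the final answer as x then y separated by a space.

13 2

√42 → a₀=6, period (2,12); ℓ=2 even so k=1
k=0  a_k=6  p_k/q_k = 6/1
k=1  a_k=2  p_k/q_k = 13/2
→ (13, 2).  Check: 13²=169, 42·2²=168, difference 1.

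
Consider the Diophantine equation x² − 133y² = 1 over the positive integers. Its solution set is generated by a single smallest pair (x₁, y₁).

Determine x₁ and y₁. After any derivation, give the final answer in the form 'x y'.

2588599 224460

√133 → a₀=11, period (1,1,7,5,1,…,1,1,22); ℓ=16 even so k=15
a_0=11:  p_0=11·1+0=11,  q_0=11·0+1=1
a_1=1:  p_1=1·11+1=12,  q_1=1·1+0=1
a_2=1:  p_2=1·12+11=23,  q_2=1·1+1=2
…
a_4=5:  p_4=5·173+23=888,  q_4=5·15+2=77
a_5=1:  p_5=1·888+173=1061,  q_5=1·77+15=92
a_6=1:  p_6=1·1061+888=1949,  q_6=1·92+77=169
a_7=1:  p_7=1·1949+1061=3010,  q_7=1·169+92=261
…
a_9=1:  p_9=1·7969+3010=10979,  q_9=1·691+261=952
a_10=1:  p_10=1·10979+7969=18948,  q_10=1·952+691=1643
a_11=1:  p_11=1·18948+10979=29927,  q_11=1·1643+952=2595
a_12=5:  p_12=5·29927+18948=168583,  q_12=5·2595+1643=14618
…
a_14=1:  p_14=1·1210008+168583=1378591,  q_14=1·104921+14618=119539
a_15=1:  p_15=1·1378591+1210008=2588599,  q_15=1·119539+104921=224460
fundamental: x₁=2588599, y₁=224460  (since 6700844782801 − 133·50382291600 = 1)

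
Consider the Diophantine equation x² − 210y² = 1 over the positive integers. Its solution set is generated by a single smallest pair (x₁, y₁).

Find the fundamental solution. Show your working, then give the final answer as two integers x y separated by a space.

29 2

d=210: √d = [14; 2,28] (ℓ=2, even), read p_1/q_1
k=0  a_k=14  p_k/q_k = 14/1
k=1  a_k=2  p_k/q_k = 29/2
→ (29, 2).  Check: 29²=841, 210·2²=840, difference 1.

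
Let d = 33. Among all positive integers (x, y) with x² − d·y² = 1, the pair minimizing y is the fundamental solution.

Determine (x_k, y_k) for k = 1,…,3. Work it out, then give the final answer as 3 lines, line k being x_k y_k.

23 4
1057 184
48599 8460

√33 → a₀=5, period (1,2,1,10); ℓ=4 even so k=3
a_0=5:  p_0=5·1+0=5,  q_0=5·0+1=1
…
a_2=2:  p_2=2·6+5=17,  q_2=2·1+1=3
a_3=1:  p_3=1·17+6=23,  q_3=1·3+1=4
(x₁, y₁) = (23, 4);  23² − 33·4² = 1 ✓
(23+4√33)^2 = 1057 + 184√33
(23+4√33)^3 = 48599 + 8460√33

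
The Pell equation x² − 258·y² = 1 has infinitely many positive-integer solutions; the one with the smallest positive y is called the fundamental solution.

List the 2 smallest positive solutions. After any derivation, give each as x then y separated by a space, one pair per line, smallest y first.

257 16
132097 8224

√258 = [16; 16,32, …], period ℓ=2 (even) → k=1
i=0: a=16 ⇒ p=16, q=1
i=1: a=16 ⇒ p=257, q=16
→ (257, 16).  Check: 257²=66049, 258·16²=66048, difference 1.
(x_2, y_2) = (257·257 + 258·16·16, 257·16 + 16·257) = (132097, 8224)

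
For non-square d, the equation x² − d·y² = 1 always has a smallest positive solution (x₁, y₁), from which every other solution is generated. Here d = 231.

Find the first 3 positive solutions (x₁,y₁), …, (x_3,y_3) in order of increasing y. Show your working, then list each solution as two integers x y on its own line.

76 5
11551 760
1755676 115515

√231 = [15; 5,30, …], period ℓ=2 (even) → k=1
k=0  a_k=15  p_k/q_k = 15/1
k=1  a_k=5  p_k/q_k = 76/5
fundamental: x₁=76, y₁=5  (since 5776 − 231·25 = 1)
k=2:  x_2 = 76·76+231·5·5 = 11551,  y_2 = 76·5+5·76 = 760
k=3:  x_3 = 76·11551+231·5·760 = 1755676,  y_3 = 76·760+5·11551 = 115515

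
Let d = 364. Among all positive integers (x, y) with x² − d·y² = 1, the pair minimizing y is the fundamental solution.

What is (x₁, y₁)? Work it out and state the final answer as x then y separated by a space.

[19; 12,1,2,3,1,8,1,3,2,1,12,38] for √364; ℓ=12 ⇒ convergent index 11
a_0=19:  p_0=19·1+0=19,  q_0=19·0+1=1
a_1=12:  p_1=12·19+1=229,  q_1=12·1+0=12
a_2=1:  p_2=1·229+19=248,  q_2=1·12+1=13
a_3=2:  p_3=2·248+229=725,  q_3=2·13+12=38
a_4=3:  p_4=3·725+248=2423,  q_4=3·38+13=127
a_5=1:  p_5=1·2423+725=3148,  q_5=1·127+38=165
a_6=8:  p_6=8·3148+2423=27607,  q_6=8·165+127=1447
a_7=1:  p_7=1·27607+3148=30755,  q_7=1·1447+165=1612
a_8=3:  p_8=3·30755+27607=119872,  q_8=3·1612+1447=6283
a_9=2:  p_9=2·119872+30755=270499,  q_9=2·6283+1612=14178
a_10=1:  p_10=1·270499+119872=390371,  q_10=1·14178+6283=20461
a_11=12:  p_11=12·390371+270499=4954951,  q_11=12·20461+14178=259710
→ (4954951, 259710).  Check: 4954951²=24551539412401, 364·259710²=24551539412400, difference 1.

4954951 259710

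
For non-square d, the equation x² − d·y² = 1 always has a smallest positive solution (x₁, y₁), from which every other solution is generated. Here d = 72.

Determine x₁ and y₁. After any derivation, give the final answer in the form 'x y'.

[8; 2,16] for √72; ℓ=2 ⇒ convergent index 1
a_0=8:  p_0=8·1+0=8,  q_0=8·0+1=1
a_1=2:  p_1=2·8+1=17,  q_1=2·1+0=2
(x₁, y₁) = (17, 2);  17² − 72·2² = 1 ✓

17 2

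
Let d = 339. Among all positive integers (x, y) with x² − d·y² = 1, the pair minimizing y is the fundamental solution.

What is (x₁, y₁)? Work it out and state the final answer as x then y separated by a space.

97970 5321

√339 → a₀=18, period (2,2,2,1,17,1,2,2,2,36); ℓ=10 even so k=9
k=0  a_k=18  p_k/q_k = 18/1
k=1  a_k=2  p_k/q_k = 37/2
k=2  a_k=2  p_k/q_k = 92/5
k=3  a_k=2  p_k/q_k = 221/12
k=4  a_k=1  p_k/q_k = 313/17
k=5  a_k=17  p_k/q_k = 5542/301
k=6  a_k=1  p_k/q_k = 5855/318
k=7  a_k=2  p_k/q_k = 17252/937
k=8  a_k=2  p_k/q_k = 40359/2192
k=9  a_k=2  p_k/q_k = 97970/5321
(x₁, y₁) = (97970, 5321);  97970² − 339·5321² = 1 ✓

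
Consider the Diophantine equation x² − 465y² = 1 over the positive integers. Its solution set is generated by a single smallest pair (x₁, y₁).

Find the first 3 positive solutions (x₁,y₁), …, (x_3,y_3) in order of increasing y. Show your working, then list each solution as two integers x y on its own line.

15871 736
503777281 23362112
15990898437631 741560158368

√465 → a₀=21, period (1,1,3,2,2,2,3,1,1,42); ℓ=10 even so k=9
step 0: (21, 1)  from 21·(1,0) + (0,1)
step 1: (22, 1)  from 1·(21,1) + (1,0)
…
step 4: (345, 16)  from 2·(151,7) + (43,2)
step 5: (841, 39)  from 2·(345,16) + (151,7)
step 6: (2027, 94)  from 2·(841,39) + (345,16)
step 7: (6922, 321)  from 3·(2027,94) + (841,39)
step 8: (8949, 415)  from 1·(6922,321) + (2027,94)
step 9: (15871, 736)  from 1·(8949,415) + (6922,321)
→ (15871, 736).  Check: 15871²=251888641, 465·736²=251888640, difference 1.
n=2: (15871,736)∘(15871,736) = (15871·15871+465·736·736, 15871·736+736·15871) = (503777281,23362112)
n=3: (503777281,23362112)∘(15871,736) = (15871·503777281+465·736·23362112, 15871·23362112+736·503777281) = (15990898437631,741560158368)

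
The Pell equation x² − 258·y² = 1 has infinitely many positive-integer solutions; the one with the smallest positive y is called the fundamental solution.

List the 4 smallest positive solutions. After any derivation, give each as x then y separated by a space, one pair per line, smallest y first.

257 16
132097 8224
67897601 4227120
34899234817 2172731456

d=258: √d = [16; 16,32] (ℓ=2, even), read p_1/q_1
step 0: (16, 1)  from 16·(1,0) + (0,1)
step 1: (257, 16)  from 16·(16,1) + (1,0)
(x₁, y₁) = (257, 16);  257² − 258·16² = 1 ✓
(257+16√258)^2 = 132097 + 8224√258
(257+16√258)^3 = 67897601 + 4227120√258
(257+16√258)^4 = 34899234817 + 2172731456√258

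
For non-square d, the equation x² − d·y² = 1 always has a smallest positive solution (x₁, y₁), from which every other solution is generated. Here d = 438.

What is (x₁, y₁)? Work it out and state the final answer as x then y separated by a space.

293 14

d=438: √d = [20; 1,12,1,40] (ℓ=4, even), read p_3/q_3
k=0  a_k=20  p_k/q_k = 20/1
k=1  a_k=1  p_k/q_k = 21/1
k=2  a_k=12  p_k/q_k = 272/13
k=3  a_k=1  p_k/q_k = 293/14
→ (293, 14).  Check: 293²=85849, 438·14²=85848, difference 1.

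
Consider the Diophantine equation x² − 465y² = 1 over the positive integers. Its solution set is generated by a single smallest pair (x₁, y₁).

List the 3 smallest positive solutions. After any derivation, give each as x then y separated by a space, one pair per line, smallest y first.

15871 736
503777281 23362112
15990898437631 741560158368

√465 = [21; 1,1,3,2,2,2,3,1,1,42, …], period ℓ=10 (even) → k=9
i=0: a=21 ⇒ p=21, q=1
i=1: a=1 ⇒ p=22, q=1
…
i=3: a=3 ⇒ p=151, q=7
i=4: a=2 ⇒ p=345, q=16
…
i=6: a=2 ⇒ p=2027, q=94
i=7: a=3 ⇒ p=6922, q=321
i=8: a=1 ⇒ p=8949, q=415
i=9: a=1 ⇒ p=15871, q=736
fundamental: x₁=15871, y₁=736  (since 251888641 − 465·541696 = 1)
n=2: (15871,736)∘(15871,736) = (15871·15871+465·736·736, 15871·736+736·15871) = (503777281,23362112)
n=3: (503777281,23362112)∘(15871,736) = (15871·503777281+465·736·23362112, 15871·23362112+736·503777281) = (15990898437631,741560158368)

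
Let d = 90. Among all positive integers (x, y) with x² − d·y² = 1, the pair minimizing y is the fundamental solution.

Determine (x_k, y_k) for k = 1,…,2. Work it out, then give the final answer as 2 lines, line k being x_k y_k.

19 2
721 76

[9; 2,18] for √90; ℓ=2 ⇒ convergent index 1
step 0: (9, 1)  from 9·(1,0) + (0,1)
step 1: (19, 2)  from 2·(9,1) + (1,0)
fundamental: x₁=19, y₁=2  (since 361 − 90·4 = 1)
(x_2, y_2) = (19·19 + 90·2·2, 19·2 + 2·19) = (721, 76)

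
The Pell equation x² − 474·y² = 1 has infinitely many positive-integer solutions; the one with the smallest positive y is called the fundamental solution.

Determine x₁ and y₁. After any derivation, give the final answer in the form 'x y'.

d=474: √d = [21; 1,3,2,1,1,…,3,1,42] (ℓ=14, even), read p_13/q_13
k=0  a_k=21  p_k/q_k = 21/1
…
k=3  a_k=2  p_k/q_k = 196/9
k=4  a_k=1  p_k/q_k = 283/13
…
k=6  a_k=1  p_k/q_k = 762/35
k=7  a_k=6  p_k/q_k = 5051/232
k=8  a_k=1  p_k/q_k = 5813/267
k=9  a_k=1  p_k/q_k = 10864/499
k=10  a_k=1  p_k/q_k = 16677/766
k=11  a_k=2  p_k/q_k = 44218/2031
k=12  a_k=3  p_k/q_k = 149331/6859
k=13  a_k=1  p_k/q_k = 193549/8890
→ (193549, 8890).  Check: 193549²=37461215401, 474·8890²=37461215400, difference 1.

193549 8890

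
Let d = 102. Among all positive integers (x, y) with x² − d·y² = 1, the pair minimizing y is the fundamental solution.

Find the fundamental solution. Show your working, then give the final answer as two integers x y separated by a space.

[10; 10,20] for √102; ℓ=2 ⇒ convergent index 1
a_0=10:  p_0=10·1+0=10,  q_0=10·0+1=1
a_1=10:  p_1=10·10+1=101,  q_1=10·1+0=10
(x₁, y₁) = (101, 10);  101² − 102·10² = 1 ✓

101 10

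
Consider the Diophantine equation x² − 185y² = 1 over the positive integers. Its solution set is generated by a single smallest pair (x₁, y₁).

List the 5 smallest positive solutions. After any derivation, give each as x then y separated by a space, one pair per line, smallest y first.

9249 680
171088001 12578640
3164785833249 232679682040
58542208172352001 4304108745797280
1082913763607381481249 79617403347078403400

d=185: √d = [13; 1,1,1,1,26] (ℓ=5, odd), read p_9/q_9
i=0: a=13 ⇒ p=13, q=1
i=1: a=1 ⇒ p=14, q=1
…
i=7: a=1 ⇒ p=3686, q=271
i=8: a=1 ⇒ p=5563, q=409
i=9: a=1 ⇒ p=9249, q=680
fundamental: x₁=9249, y₁=680  (since 85544001 − 185·462400 = 1)
n=2: (9249,680)∘(9249,680) = (9249·9249+185·680·680, 9249·680+680·9249) = (171088001,12578640)
n=3: (171088001,12578640)∘(9249,680) = (9249·171088001+185·680·12578640, 9249·12578640+680·171088001) = (3164785833249,232679682040)
n=4: (3164785833249,232679682040)∘(9249,680) = (9249·3164785833249+185·680·232679682040, 9249·232679682040+680·3164785833249) = (58542208172352001,4304108745797280)
n=5: (58542208172352001,4304108745797280)∘(9249,680) = (9249·58542208172352001+185·680·4304108745797280, 9249·4304108745797280+680·58542208172352001) = (1082913763607381481249,79617403347078403400)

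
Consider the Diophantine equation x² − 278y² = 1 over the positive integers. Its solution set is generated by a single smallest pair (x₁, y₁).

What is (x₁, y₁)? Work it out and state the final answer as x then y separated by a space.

2501 150

√278 → a₀=16, period (1,2,16,2,1,32); ℓ=6 even so k=5
i=0: a=16 ⇒ p=16, q=1
i=1: a=1 ⇒ p=17, q=1
i=2: a=2 ⇒ p=50, q=3
i=3: a=16 ⇒ p=817, q=49
i=4: a=2 ⇒ p=1684, q=101
i=5: a=1 ⇒ p=2501, q=150
(x₁, y₁) = (2501, 150);  2501² − 278·150² = 1 ✓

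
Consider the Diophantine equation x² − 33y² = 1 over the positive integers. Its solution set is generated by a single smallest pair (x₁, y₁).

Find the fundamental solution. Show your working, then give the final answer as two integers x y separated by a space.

23 4

√33 = [5; 1,2,1,10, …], period ℓ=4 (even) → k=3
step 0: (5, 1)  from 5·(1,0) + (0,1)
step 1: (6, 1)  from 1·(5,1) + (1,0)
step 2: (17, 3)  from 2·(6,1) + (5,1)
step 3: (23, 4)  from 1·(17,3) + (6,1)
→ (23, 4).  Check: 23²=529, 33·4²=528, difference 1.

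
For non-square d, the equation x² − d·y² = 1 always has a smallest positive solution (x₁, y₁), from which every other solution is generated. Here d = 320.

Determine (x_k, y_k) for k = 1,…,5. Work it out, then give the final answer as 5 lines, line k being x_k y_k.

161 9
51841 2898
16692641 933147
5374978561 300470436
1730726404001 96750547245

√320 → a₀=17, period (1,7,1,34); ℓ=4 even so k=3
a_0=17:  p_0=17·1+0=17,  q_0=17·0+1=1
a_1=1:  p_1=1·17+1=18,  q_1=1·1+0=1
a_2=7:  p_2=7·18+17=143,  q_2=7·1+1=8
a_3=1:  p_3=1·143+18=161,  q_3=1·8+1=9
(x₁, y₁) = (161, 9);  161² − 320·9² = 1 ✓
(161+9√320)^2 = 51841 + 2898√320
(161+9√320)^3 = 16692641 + 933147√320
(161+9√320)^4 = 5374978561 + 300470436√320
(161+9√320)^5 = 1730726404001 + 96750547245√320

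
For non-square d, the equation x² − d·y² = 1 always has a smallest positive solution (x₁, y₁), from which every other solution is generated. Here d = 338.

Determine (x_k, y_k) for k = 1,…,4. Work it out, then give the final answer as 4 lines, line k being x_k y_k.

114243 6214
26102926097 1419812004
5964153172084899 324407165539730
1362725501650887306817 74122495624090936776

√338 → a₀=18, period (2,1,1,2,36); ℓ=5 odd so k=9
k=0  a_k=18  p_k/q_k = 18/1
k=1  a_k=2  p_k/q_k = 37/2
k=2  a_k=1  p_k/q_k = 55/3
k=3  a_k=1  p_k/q_k = 92/5
…
k=5  a_k=36  p_k/q_k = 8696/473
k=6  a_k=2  p_k/q_k = 17631/959
k=7  a_k=1  p_k/q_k = 26327/1432
k=8  a_k=1  p_k/q_k = 43958/2391
k=9  a_k=2  p_k/q_k = 114243/6214
→ (114243, 6214).  Check: 114243²=13051463049, 338·6214²=13051463048, difference 1.
(x_2, y_2) = (114243·114243 + 338·6214·6214, 114243·6214 + 6214·114243) = (26102926097, 1419812004)
(x_3, y_3) = (114243·26102926097 + 338·6214·1419812004, 114243·1419812004 + 6214·26102926097) = (5964153172084899, 324407165539730)
(x_4, y_4) = (114243·5964153172084899 + 338·6214·324407165539730, 114243·324407165539730 + 6214·5964153172084899) = (1362725501650887306817, 74122495624090936776)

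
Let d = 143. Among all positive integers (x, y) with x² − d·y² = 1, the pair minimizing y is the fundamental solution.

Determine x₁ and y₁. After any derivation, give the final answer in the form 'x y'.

12 1

[11; 1,22] for √143; ℓ=2 ⇒ convergent index 1
a_0=11:  p_0=11·1+0=11,  q_0=11·0+1=1
a_1=1:  p_1=1·11+1=12,  q_1=1·1+0=1
(x₁, y₁) = (12, 1);  12² − 143·1² = 1 ✓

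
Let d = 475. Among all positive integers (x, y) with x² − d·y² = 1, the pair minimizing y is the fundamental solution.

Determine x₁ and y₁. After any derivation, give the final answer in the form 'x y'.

57799 2652

d=475: √d = [21; 1,3,1,6,2,6,1,3,1,42] (ℓ=10, even), read p_9/q_9
i=0: a=21 ⇒ p=21, q=1
…
i=2: a=3 ⇒ p=87, q=4
i=3: a=1 ⇒ p=109, q=5
i=4: a=6 ⇒ p=741, q=34
…
i=8: a=3 ⇒ p=45921, q=2107
i=9: a=1 ⇒ p=57799, q=2652
(x₁, y₁) = (57799, 2652);  57799² − 475·2652² = 1 ✓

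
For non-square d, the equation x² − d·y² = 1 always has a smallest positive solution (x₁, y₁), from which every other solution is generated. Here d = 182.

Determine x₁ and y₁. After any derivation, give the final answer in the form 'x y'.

27 2

d=182: √d = [13; 2,26] (ℓ=2, even), read p_1/q_1
step 0: (13, 1)  from 13·(1,0) + (0,1)
step 1: (27, 2)  from 2·(13,1) + (1,0)
fundamental: x₁=27, y₁=2  (since 729 − 182·4 = 1)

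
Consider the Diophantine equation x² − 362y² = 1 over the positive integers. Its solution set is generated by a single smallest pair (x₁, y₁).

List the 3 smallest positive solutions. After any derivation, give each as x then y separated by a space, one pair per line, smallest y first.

√362 → a₀=19, period (38); ℓ=1 odd so k=1
a_0=19:  p_0=19·1+0=19,  q_0=19·0+1=1
a_1=38:  p_1=38·19+1=723,  q_1=38·1+0=38
fundamental: x₁=723, y₁=38  (since 522729 − 362·1444 = 1)
(723+38√362)^2 = 1045457 + 54948√362
(723+38√362)^3 = 1511730099 + 79454770√362

723 38
1045457 54948
1511730099 79454770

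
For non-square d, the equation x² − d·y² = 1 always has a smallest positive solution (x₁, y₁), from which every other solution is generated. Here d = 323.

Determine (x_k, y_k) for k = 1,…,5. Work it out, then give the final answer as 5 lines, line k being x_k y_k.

[17; 1,34] for √323; ℓ=2 ⇒ convergent index 1
a_0=17:  p_0=17·1+0=17,  q_0=17·0+1=1
a_1=1:  p_1=1·17+1=18,  q_1=1·1+0=1
→ (18, 1).  Check: 18²=324, 323·1²=323, difference 1.
k=2:  x_2 = 18·18+323·1·1 = 647,  y_2 = 18·1+1·18 = 36
k=3:  x_3 = 18·647+323·1·36 = 23274,  y_3 = 18·36+1·647 = 1295
k=4:  x_4 = 18·23274+323·1·1295 = 837217,  y_4 = 18·1295+1·23274 = 46584
k=5:  x_5 = 18·837217+323·1·46584 = 30116538,  y_5 = 18·46584+1·837217 = 1675729

18 1
647 36
23274 1295
837217 46584
30116538 1675729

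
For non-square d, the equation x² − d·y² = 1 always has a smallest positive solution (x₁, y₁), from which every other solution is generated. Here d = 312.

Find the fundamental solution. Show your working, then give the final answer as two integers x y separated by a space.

[17; 1,1,1,34] for √312; ℓ=4 ⇒ convergent index 3
k=0  a_k=17  p_k/q_k = 17/1
…
k=2  a_k=1  p_k/q_k = 35/2
k=3  a_k=1  p_k/q_k = 53/3
fundamental: x₁=53, y₁=3  (since 2809 − 312·9 = 1)

53 3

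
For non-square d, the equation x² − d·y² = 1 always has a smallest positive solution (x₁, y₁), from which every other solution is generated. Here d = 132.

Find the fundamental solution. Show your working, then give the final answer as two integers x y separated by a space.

d=132: √d = [11; 2,22] (ℓ=2, even), read p_1/q_1
i=0: a=11 ⇒ p=11, q=1
i=1: a=2 ⇒ p=23, q=2
(x₁, y₁) = (23, 2);  23² − 132·2² = 1 ✓

23 2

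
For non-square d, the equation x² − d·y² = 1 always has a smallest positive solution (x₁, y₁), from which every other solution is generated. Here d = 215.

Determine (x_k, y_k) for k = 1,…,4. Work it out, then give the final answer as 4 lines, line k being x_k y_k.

44 3
3871 264
340604 23229
29969281 2043888

[14; 1,1,1,28] for √215; ℓ=4 ⇒ convergent index 3
a_0=14:  p_0=14·1+0=14,  q_0=14·0+1=1
…
a_2=1:  p_2=1·15+14=29,  q_2=1·1+1=2
a_3=1:  p_3=1·29+15=44,  q_3=1·2+1=3
fundamental: x₁=44, y₁=3  (since 1936 − 215·9 = 1)
(x_2, y_2) = (44·44 + 215·3·3, 44·3 + 3·44) = (3871, 264)
(x_3, y_3) = (44·3871 + 215·3·264, 44·264 + 3·3871) = (340604, 23229)
(x_4, y_4) = (44·340604 + 215·3·23229, 44·23229 + 3·340604) = (29969281, 2043888)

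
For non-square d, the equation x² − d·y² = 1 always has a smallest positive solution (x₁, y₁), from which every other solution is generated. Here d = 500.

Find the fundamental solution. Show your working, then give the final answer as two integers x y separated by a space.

d=500: √d = [22; 2,1,3,2,1,…,1,2,44] (ℓ=14, even), read p_13/q_13
i=0: a=22 ⇒ p=22, q=1
…
i=4: a=2 ⇒ p=559, q=25
…
i=6: a=1 ⇒ p=1364, q=61
…
i=12: a=1 ⇒ p=335522, q=15005
i=13: a=2 ⇒ p=930249, q=41602
fundamental: x₁=930249, y₁=41602  (since 865363202001 − 500·1730726404 = 1)

930249 41602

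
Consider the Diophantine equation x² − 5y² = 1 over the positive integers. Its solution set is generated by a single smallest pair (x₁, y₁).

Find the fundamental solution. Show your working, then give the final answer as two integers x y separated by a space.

9 4

√5 = [2; 4, …], period ℓ=1 (odd) → k=1
k=0  a_k=2  p_k/q_k = 2/1
k=1  a_k=4  p_k/q_k = 9/4
fundamental: x₁=9, y₁=4  (since 81 − 5·16 = 1)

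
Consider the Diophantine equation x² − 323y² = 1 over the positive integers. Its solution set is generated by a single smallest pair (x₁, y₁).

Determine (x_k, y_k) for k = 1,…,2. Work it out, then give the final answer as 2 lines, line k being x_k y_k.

[17; 1,34] for √323; ℓ=2 ⇒ convergent index 1
k=0  a_k=17  p_k/q_k = 17/1
k=1  a_k=1  p_k/q_k = 18/1
fundamental: x₁=18, y₁=1  (since 324 − 323·1 = 1)
k=2:  x_2 = 18·18+323·1·1 = 647,  y_2 = 18·1+1·18 = 36

18 1
647 36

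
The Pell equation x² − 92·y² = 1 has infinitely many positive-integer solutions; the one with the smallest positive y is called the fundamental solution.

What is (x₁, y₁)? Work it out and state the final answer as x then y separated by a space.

1151 120

[9; 1,1,2,4,2,1,1,18] for √92; ℓ=8 ⇒ convergent index 7
a_0=9:  p_0=9·1+0=9,  q_0=9·0+1=1
a_1=1:  p_1=1·9+1=10,  q_1=1·1+0=1
a_2=1:  p_2=1·10+9=19,  q_2=1·1+1=2
…
a_4=4:  p_4=4·48+19=211,  q_4=4·5+2=22
a_5=2:  p_5=2·211+48=470,  q_5=2·22+5=49
a_6=1:  p_6=1·470+211=681,  q_6=1·49+22=71
a_7=1:  p_7=1·681+470=1151,  q_7=1·71+49=120
(x₁, y₁) = (1151, 120);  1151² − 92·120² = 1 ✓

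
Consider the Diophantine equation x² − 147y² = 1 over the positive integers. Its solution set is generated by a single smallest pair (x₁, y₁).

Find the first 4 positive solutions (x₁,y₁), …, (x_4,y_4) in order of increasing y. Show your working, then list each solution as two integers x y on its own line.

d=147: √d = [12; 8,24] (ℓ=2, even), read p_1/q_1
k=0  a_k=12  p_k/q_k = 12/1
k=1  a_k=8  p_k/q_k = 97/8
fundamental: x₁=97, y₁=8  (since 9409 − 147·64 = 1)
(97+8√147)^2 = 18817 + 1552√147
(97+8√147)^3 = 3650401 + 301080√147
(97+8√147)^4 = 708158977 + 58407968√147

97 8
18817 1552
3650401 301080
708158977 58407968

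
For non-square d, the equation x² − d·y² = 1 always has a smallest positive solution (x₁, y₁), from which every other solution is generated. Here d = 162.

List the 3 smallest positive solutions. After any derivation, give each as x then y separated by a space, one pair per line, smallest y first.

√162 → a₀=12, period (1,2,1,2,12,2,1,2,1,24); ℓ=10 even so k=9
a_0=12:  p_0=12·1+0=12,  q_0=12·0+1=1
a_1=1:  p_1=1·12+1=13,  q_1=1·1+0=1
a_2=2:  p_2=2·13+12=38,  q_2=2·1+1=3
…
a_5=12:  p_5=12·140+51=1731,  q_5=12·11+4=136
a_6=2:  p_6=2·1731+140=3602,  q_6=2·136+11=283
a_7=1:  p_7=1·3602+1731=5333,  q_7=1·283+136=419
a_8=2:  p_8=2·5333+3602=14268,  q_8=2·419+283=1121
a_9=1:  p_9=1·14268+5333=19601,  q_9=1·1121+419=1540
(x₁, y₁) = (19601, 1540);  19601² − 162·1540² = 1 ✓
(x_2, y_2) = (19601·19601 + 162·1540·1540, 19601·1540 + 1540·19601) = (768398401, 60371080)
(x_3, y_3) = (19601·768398401 + 162·1540·60371080, 19601·60371080 + 1540·768398401) = (30122754096401, 2366667076620)

19601 1540
768398401 60371080
30122754096401 2366667076620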